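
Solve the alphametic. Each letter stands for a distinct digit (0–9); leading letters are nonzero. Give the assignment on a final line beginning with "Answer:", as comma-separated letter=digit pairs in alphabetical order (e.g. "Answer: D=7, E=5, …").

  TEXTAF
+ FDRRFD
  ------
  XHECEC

Step 1. [col 1: F + D ≡ C (mod 10)] no forcing yet in column 1 (carry-in 0); F=2 is free and consistent — try it, so F=2.
Step 2. [col 1: F + D ≡ C (mod 10)] D=4 is one option consistent with column 1 (F + D ≡ C (mod 10), carry-in 0) — take it, so D=4.
Step 3. [col 1: F + D ≡ C (mod 10)] from column 1 (F=2, D=4, carry-in 0, digits 2,4 already taken and all letters distinct): C must equal 6, so C=6.
Step 4. [col 2: A + F ≡ E (mod 10)] no forcing yet in column 2 (carry-in 0); A=7 is free and consistent — try it ⇒ A=7.
Step 5. [col 2: A + F ≡ E (mod 10)] in column 2 we have A+F≡E with carry-in 0; given A=7, F=2 and digits 2,4,6,7 already taken and all letters distinct, that pins E to 9. So E=9.
Step 6. [col 3: T + R ≡ C (mod 10)] no forcing yet in column 3 (carry-in 0); T=5 is free and consistent — try it ⇒ T=5.
Step 7. [col 3: T + R ≡ C (mod 10)] column 3: given T=5, C=6, carry-in 0, and digits 2,4,5,6,7,9 already taken and all letters distinct, T+R≡C (mod 10) forces R=1 ⇒ R=1.
Step 8. [col 4: X + R ≡ E (mod 10)] in column 4 we have X+R≡E with carry-in 0; given R=1, E=9 and digits 1,2,4,5,6,7,9 already taken and all letters distinct, that pins X to 8 ⇒ X=8.
Step 9. [col 5: E + D ≡ H (mod 10)] column 5 reads E+D+carry(0)=H with E=9, D=4; with digits 1,2,4,5,6,7,8,9 already taken and all letters distinct, the only value for H is 3. So H=3.

Answer: A=7, C=6, D=4, E=9, F=2, H=3, R=1, T=5, X=8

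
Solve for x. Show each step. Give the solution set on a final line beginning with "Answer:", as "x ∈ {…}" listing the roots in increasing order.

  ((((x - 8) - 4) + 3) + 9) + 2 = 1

Step 1. [((((x - 8) - 4) + 3) + 9) + 2 = 1] +2 is outermost — subtract 2 both sides ⇒ sub: (((x - 8) - 4) + 3) + 9 = -1.
Step 2. [(((x - 8) - 4) + 3) + 9 = -1] subtract 9: x sits inside (… + 9). So sub: ((x - 8) - 4) + 3 = -10.
Step 3. [((x - 8) - 4) + 3 = -10] the outer +3 inverts by subtracting 3 ⇒ sub: (x - 8) - 4 = -13.
Step 4. [(x - 8) - 4 = -13] -4 is outermost — add 4 both sides ⇒ sub: x - 8 = -9.
Step 5. [x - 8 = -9] 8 comes off first (add 8) ⇒ sub: x = -1.

Answer: x ∈ {-1}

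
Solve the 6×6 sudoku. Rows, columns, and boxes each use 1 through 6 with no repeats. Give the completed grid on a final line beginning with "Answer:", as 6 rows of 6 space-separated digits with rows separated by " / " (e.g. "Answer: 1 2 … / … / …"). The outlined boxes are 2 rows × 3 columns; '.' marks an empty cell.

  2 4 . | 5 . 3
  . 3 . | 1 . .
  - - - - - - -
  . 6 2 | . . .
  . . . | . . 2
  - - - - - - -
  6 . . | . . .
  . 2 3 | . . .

Step 1. [r1c5∈{6}] only 6 remains possible at r1c5 ⇒ r1c5=6.
Step 2. [r2c6∈{4}] r2c6 is down to just 4 ⇒ r2c6=4.
Step 3. [r2c1∈{5}] only 5 remains possible at r2c1. So r2c1=5.
Step 4. [r4c4∈{3,4,6}] in row 4, 6 fits only at r4c4, so r4c4=6.
Step 5. [r6c4∈{4}] only 4 remains possible at r6c4 ⇒ r6c4=4.
Step 6. [r6c1∈{1}] r6c1 is down to just 1. So r6c1=1.
Step 7. [r6c5∈{5}] nothing but 5 survives at r6c5 ⇒ r6c5=5.
Step 8. [r3c4∈{3}] r3c4 has the single candidate 3. So r3c4=3.
Step 9. [r3c1∈{4}] nothing but 4 survives at r3c1 ⇒ r3c1=4.
Step 10. [r4c2∈{1,5}] r4c2 is the only open cell in col 2 admitting 1, so r4c2=1.
Step 11. [r3c5∈{1}] r3c5's peers cover all but 1 ⇒ r3c5=1.
Step 12. [r5c4∈{2}] r5c4's peers cover all but 2, so r5c4=2.
Step 13. [r5c3∈{4,5}] row 5 places 4 nowhere but r5c3. So r5c3=4.
Step 14. [r4c3∈{5}] r4c3's peers cover all but 5 ⇒ r4c3=5.
Step 15. [r5c6∈{1}] r5c6's peers cover all but 1. So r5c6=1.
Step 16. [r2c3∈{6}] nothing but 6 survives at r2c3 ⇒ r2c3=6.
Step 17. [r3c6∈{5}] r3c6 has the single candidate 5 ⇒ r3c6=5.
Step 18. [r1c3∈{1}] r1c3 is down to just 1 ⇒ r1c3=1.
Step 19. [r5c2∈{5}] r5c2 is down to just 5, so r5c2=5.
Step 20. [r4c5∈{4}] only 4 remains possible at r4c5. So r4c5=4.
Step 21. [r6c6∈{6}] r6c6 is down to just 6. So r6c6=6.
Step 22. [r4c1∈{3}] only 3 remains possible at r4c1. So r4c1=3.
Step 23. [r2c5∈{2}] r2c5's peers cover all but 2. So r2c5=2.
Step 24. [r5c5∈{3}] only 3 remains possible at r5c5. So r5c5=3.

Answer: 2 4 1 5 6 3 / 5 3 6 1 2 4 / 4 6 2 3 1 5 / 3 1 5 6 4 2 / 6 5 4 2 3 1 / 1 2 3 4 5 6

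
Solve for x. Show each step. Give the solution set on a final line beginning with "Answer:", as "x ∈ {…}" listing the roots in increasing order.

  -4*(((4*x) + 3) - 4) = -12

Step 1. [-4*(((4*x) + 3) - 4) = -12] LHS = -4·(…); ÷-4 both sides ⇒ div: ((4*x) + 3) - 4 = 3.
Step 2. [((4*x) + 3) - 4 = 3] add 4: x sits inside (… - 4) ⇒ sub: (4*x) + 3 = 7.
Step 3. [(4*x) + 3 = 7] peel the +3: subtract 3 from each side ⇒ sub: 4*x = 4.
Step 4. [4*x = 4] divide by the outer 4. So div: x = 1.

Answer: x ∈ {1}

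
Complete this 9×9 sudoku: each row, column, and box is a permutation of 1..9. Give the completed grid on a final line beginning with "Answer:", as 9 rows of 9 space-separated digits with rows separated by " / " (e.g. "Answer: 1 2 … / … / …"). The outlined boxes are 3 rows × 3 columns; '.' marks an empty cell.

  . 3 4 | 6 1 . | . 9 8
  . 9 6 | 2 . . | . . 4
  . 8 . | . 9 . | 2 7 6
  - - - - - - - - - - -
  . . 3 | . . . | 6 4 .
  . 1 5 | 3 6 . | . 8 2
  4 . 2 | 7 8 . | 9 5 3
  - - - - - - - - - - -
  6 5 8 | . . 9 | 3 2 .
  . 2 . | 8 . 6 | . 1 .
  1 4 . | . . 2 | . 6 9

Step 1. [r1c7∈{5}] r1c7's peers cover all but 5 ⇒ r1c7=5.
Step 2. [r7c9∈{7}] r7c9's peers cover all but 7, so r7c9=7.
Step 3. [r9c5∈{3,5,7}] row 9 places 3 nowhere but r9c5 ⇒ r9c5=3.
Step 4. [r8c5∈{4,5,7}] r8c5 is the only open cell in box 8 admitting 7. So r8c5=7.
Step 5. [r2c5∈{5}] r2c5 has the single candidate 5, so r2c5=5.
Step 6. [r2c1∈{7}] r2c1 has the single candidate 7 ⇒ r2c1=7.
Step 7. [r4c4∈{1,5,9}] 9 has one home in col 4: r4c4, so r4c4=9.
Step 8. [r3c4∈{4}] only 4 remains possible at r3c4, so r3c4=4.
Step 9. [r4c9∈{1}] nothing but 1 survives at r4c9, so r4c9=1.
Step 10. [r5c1∈{9}] r5c1 is down to just 9. So r5c1=9.
Step 11. [r2c8∈{3}] nothing but 3 survives at r2c8. So r2c8=3.
Step 12. [r3c6∈{3}] nothing but 3 survives at r3c6 ⇒ r3c6=3.
Step 13. [r9c7∈{8}] nothing but 8 survives at r9c7, so r9c7=8.
Step 14. [r2c7∈{1}] r2c7 is down to just 1. So r2c7=1.
Step 15. [r5c7∈{7}] r5c7 has the single candidate 7, so r5c7=7.
Step 16. [r3c1∈{5}] r3c1's peers cover all but 5 ⇒ r3c1=5.
Step 17. [r3c3∈{1}] nothing but 1 survives at r3c3. So r3c3=1.
Step 18. [r6c2∈{6}] r6c2's peers cover all but 6 ⇒ r6c2=6.
Step 19. [r8c1∈{3}] nothing but 3 survives at r8c1 ⇒ r8c1=3.
Step 20. [r9c3∈{7}] r9c3 is down to just 7 ⇒ r9c3=7.
Step 21. [r1c6∈{7}] nothing but 7 survives at r1c6. So r1c6=7.
Step 22. [r7c4∈{1}] r7c4 is down to just 1, so r7c4=1.
Step 23. [r6c6∈{1}] only 1 remains possible at r6c6, so r6c6=1.
Step 24. [r8c9∈{5}] r8c9's peers cover all but 5. So r8c9=5.
Step 25. [r7c5∈{4}] r7c5 has the single candidate 4. So r7c5=4.
Step 26. [r4c5∈{2}] r4c5 is down to just 2. So r4c5=2.
Step 27. [r9c4∈{5}] r9c4 has the single candidate 5, so r9c4=5.
Step 28. [r4c1∈{8}] only 8 remains possible at r4c1, so r4c1=8.
Step 29. [r2c6∈{8}] r2c6 has the single candidate 8, so r2c6=8.
Step 30. [r4c6∈{5}] r4c6 has the single candidate 5 ⇒ r4c6=5.
Step 31. [r4c2∈{7}] nothing but 7 survives at r4c2. So r4c2=7.
Step 32. [r8c7∈{4}] r8c7's peers cover all but 4 ⇒ r8c7=4.
Step 33. [r8c3∈{9}] r8c3 has the single candidate 9. So r8c3=9.
Step 34. [r1c1∈{2}] nothing but 2 survives at r1c1 ⇒ r1c1=2.
Step 35. [r5c6∈{4}] r5c6's peers cover all but 4 ⇒ r5c6=4.

Answer: 2 3 4 6 1 7 5 9 8 / 7 9 6 2 5 8 1 3 4 / 5 8 1 4 9 3 2 7 6 / 8 7 3 9 2 5 6 4 1 / 9 1 5 3 6 4 7 8 2 / 4 6 2 7 8 1 9 5 3 / 6 5 8 1 4 9 3 2 7 / 3 2 9 8 7 6 4 1 5 / 1 4 7 5 3 2 8 6 9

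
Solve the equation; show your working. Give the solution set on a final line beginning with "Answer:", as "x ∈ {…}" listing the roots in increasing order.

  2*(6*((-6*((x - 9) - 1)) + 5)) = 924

Step 1. [2*(6*((-6*((x - 9) - 1)) + 5)) = 924] 2 out front; divide by 2 ⇒ div: 6*((-6*((x - 9) - 1)) + 5) = 462.
Step 2. [6*((-6*((x - 9) - 1)) + 5) = 462] 6·(inner) — divide through by 6, so div: (-6*((x - 9) - 1)) + 5 = 77.
Step 3. [(-6*((x - 9) - 1)) + 5 = 77] peel the +5: subtract 5 from each side ⇒ sub: -6*((x - 9) - 1) = 72.
Step 4. [-6*((x - 9) - 1) = 72] -6·(inner) — divide through by -6. So div: (x - 9) - 1 = -12.
Step 5. [(x - 9) - 1 = -12] the outer -1 inverts by adding 1. So sub: x - 9 = -11.
Step 6. [x - 9 = -11] add 9: x sits inside (… - 9), so sub: x = -2.

Answer: x ∈ {-2}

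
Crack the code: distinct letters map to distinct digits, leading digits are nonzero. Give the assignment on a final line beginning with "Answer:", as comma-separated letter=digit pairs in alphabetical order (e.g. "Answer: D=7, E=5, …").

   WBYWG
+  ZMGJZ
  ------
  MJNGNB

Step 1. [col 1: G + Z ≡ B (mod 10)] column 1 (G + Z ≡ B (mod 10), carry-in 0) doesn't pin B yet; pick B=8 and continue, so B=8.
Step 2. [col 1: G + Z ≡ B (mod 10)] Z=5 is one option consistent with column 1 (G + Z ≡ B (mod 10), carry-in 0) — take it, so Z=5.
Step 3. [M] the sum has 6 digits but both addends have 5; that extra leading digit M is the final carry, namely 1. So M=1.
Step 4. [col 1: G + Z ≡ B (mod 10)] in column 1 we have G+Z≡B with carry-in 0; given Z=5, B=8 and digits 1,5,8 already taken and all letters distinct, that pins G to 3 ⇒ G=3.
Step 5. [col 2: W + J ≡ N (mod 10)] W=7 is one option consistent with column 2 (W + J ≡ N (mod 10), carry-in 0) — take it, so W=7.
Step 6. [col 2: W + J ≡ N (mod 10)] column 2 (W + J ≡ N (mod 10), carry-in 0) doesn't pin N yet; pick N=9 and continue. So N=9.
Step 7. [col 2: W + J ≡ N (mod 10)] column 2: given W=7, N=9, carry-in 0, and digits 1,3,5,7,8,9 already taken and all letters distinct, W+J≡N (mod 10) forces J=2 ⇒ J=2.
Step 8. [col 3: Y + G ≡ G (mod 10)] from column 3 (G=3, carry-in 0, digits 1,2,3,5,7,8,9 already taken and all letters distinct): Y must equal 0 ⇒ Y=0.

Answer: B=8, G=3, J=2, M=1, N=9, W=7, Y=0, Z=5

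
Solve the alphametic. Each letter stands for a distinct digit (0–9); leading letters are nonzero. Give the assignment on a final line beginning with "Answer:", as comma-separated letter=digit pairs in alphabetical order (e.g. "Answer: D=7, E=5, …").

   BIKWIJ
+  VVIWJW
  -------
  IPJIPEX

Step 1. [col 1: J + W ≡ X (mod 10)] no forcing yet in column 1 (carry-in 0); J=6 is free and consistent — try it, so J=6.
Step 2. [col 1: J + W ≡ X (mod 10)] several values work for W in column 1 (J + W ≡ X (mod 10), carry-in 0); try W=2, so W=2.
Step 3. [I] I is the leading digit of a 7-digit sum of two 6-digit numbers; the final carry is exactly 1. So I=1.
Step 4. [col 1: J + W ≡ X (mod 10)] column 1: given J=6, W=2, carry-in 0, and digits 1,2,6 already taken and all letters distinct, J+W≡X (mod 10) forces X=8 ⇒ X=8.
Step 5. [col 2: I + J ≡ E (mod 10)] from column 2 (I=1, J=6, carry-in 0, digits 1,2,6,8 already taken and all letters distinct): E must equal 7 ⇒ E=7.
Step 6. [col 3: W + W ≡ P (mod 10)] from column 3 (W=2, carry-in 0, digits 1,2,6,7,8 already taken and all letters distinct): P must equal 4 ⇒ P=4.
Step 7. [col 4: K + I ≡ I (mod 10)] column 4 reads K+I+carry(0)=I with I=1; with digits 1,2,4,6,7,8 already taken and all letters distinct, the only value for K is 0 ⇒ K=0.
Step 8. [col 5: I + V ≡ J (mod 10)] from column 5 (I=1, J=6, carry-in 0, digits 0,1,2,4,6,7,8 already taken and all letters distinct): V must equal 5, so V=5.
Step 9. [col 6: B + V ≡ P (mod 10)] from column 6 (V=5, P=4, carry-in 0, digits 0,1,2,4,5,6,7,8 already taken and all letters distinct): B must equal 9. So B=9.

Answer: B=9, E=7, I=1, J=6, K=0, P=4, V=5, W=2, X=8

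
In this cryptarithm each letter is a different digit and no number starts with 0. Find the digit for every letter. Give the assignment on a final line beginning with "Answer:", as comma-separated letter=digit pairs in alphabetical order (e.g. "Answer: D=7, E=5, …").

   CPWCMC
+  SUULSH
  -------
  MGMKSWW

Step 1. [col 1: C + H ≡ W (mod 10)] several values work for C in column 1 (C + H ≡ W (mod 10), carry-in 0); try C=6 ⇒ C=6.
Step 2. [M] adding two 6-digit numbers gives at most 6+1 digits, and here it does — M is that final carry and must be 1. So M=1.
Step 3. [col 1: C + H ≡ W (mod 10)] column 1 (C + H ≡ W (mod 10), carry-in 0) doesn't pin W yet; pick W=5 and continue, so W=5.
Step 4. [col 1: C + H ≡ W (mod 10)] column 1: given C=6, W=5, carry-in 0, and digits 1,5,6 already taken and all letters distinct, C+H≡W (mod 10) forces H=9 ⇒ H=9.
Step 5. [col 2: M + S ≡ W (mod 10)] from column 2 (M=1, W=5, carry-in 1, digits 1,5,6,9 already taken and all letters distinct): S must equal 3, so S=3.
Step 6. [col 3: C + L ≡ S (mod 10)] column 3: given C=6, S=3, carry-in 0, and digits 1,3,5,6,9 already taken and all letters distinct, C+L≡S (mod 10) forces L=7, so L=7.
Step 7. [col 4: W + U ≡ K (mod 10)] K=4 is one option consistent with column 4 (W + U ≡ K (mod 10), carry-in 1) — take it ⇒ K=4.
Step 8. [col 4: W + U ≡ K (mod 10)] column 4: given W=5, K=4, carry-in 1, and digits 1,3,4,5,6,7,9 already taken and all letters distinct, W+U≡K (mod 10) forces U=8. So U=8.
Step 9. [col 5: P + U ≡ M (mod 10)] from column 5 (U=8, M=1, carry-in 1, digits 1,3,4,5,6,7,8,9 already taken and all letters distinct): P must equal 2 ⇒ P=2.
Step 10. [col 6: C + S ≡ G (mod 10)] from column 6 (C=6, S=3, carry-in 1, digits 1,2,3,4,5,6,7,8,9 already taken and all letters distinct): G must equal 0, so G=0.

Answer: C=6, G=0, H=9, K=4, L=7, M=1, P=2, S=3, U=8, W=5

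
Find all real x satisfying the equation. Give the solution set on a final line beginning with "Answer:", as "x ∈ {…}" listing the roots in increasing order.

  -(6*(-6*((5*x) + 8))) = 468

Step 1. [-(6*(-6*((5*x) + 8))) = 468] leading − — multiply by −1 ⇒ neg: 6*(-6*((5*x) + 8)) = -468.
Step 2. [6*(-6*((5*x) + 8)) = -468] LHS = 6·(…); ÷6 both sides, so div: -6*((5*x) + 8) = -78.
Step 3. [-6*((5*x) + 8) = -78] -6 out front; divide by -6, so div: (5*x) + 8 = 13.
Step 4. [(5*x) + 8 = 13] 8 comes off first (subtract 8), so sub: 5*x = 5.
Step 5. [5*x = 5] divide by the outer 5. So div: x = 1.

Answer: x ∈ {1}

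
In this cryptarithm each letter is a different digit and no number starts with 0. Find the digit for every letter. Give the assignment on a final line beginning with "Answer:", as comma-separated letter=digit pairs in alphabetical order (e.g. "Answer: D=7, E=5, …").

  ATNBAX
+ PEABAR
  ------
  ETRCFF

Step 1. [col 1: X + R ≡ F (mod 10)] no forcing yet in column 1 (carry-in 0); X=3 is free and consistent — try it. So X=3.
Step 2. [col 1: X + R ≡ F (mod 10)] column 1 (X + R ≡ F (mod 10), carry-in 0) doesn't pin R yet; pick R=1 and continue. So R=1.
Step 3. [col 1: X + R ≡ F (mod 10)] from column 1 (X=3, R=1, carry-in 0, digits 1,3 already taken and all letters distinct): F must equal 4, so F=4.
Step 4. [col 2: A + A ≡ F (mod 10)] several values work for A in column 2 (A + A ≡ F (mod 10), carry-in 0); try A=2. So A=2.
Step 5. [col 3: B + B ≡ C (mod 10)] column 3 (B + B ≡ C (mod 10), carry-in 0) doesn't pin C yet; pick C=0 and continue. So C=0.
Step 6. [col 3: B + B ≡ C (mod 10)] column 3: given C=0, carry-in 0, and digits 0,1,2,3,4 already taken and all letters distinct, B+B≡C (mod 10) forces B=5 ⇒ B=5.
Step 7. [col 4: N + A ≡ R (mod 10)] column 4 reads N+A+carry(1)=R with A=2, R=1; with digits 0,1,2,3,4,5 already taken and all letters distinct, the only value for N is 8. So N=8.
Step 8. [col 5: T + E ≡ T (mod 10)] in column 5 we have T+E≡T with carry-in 1; given nothing yet and digits 0,1,2,3,4,5,8 already taken and all letters distinct, that pins E to 9, so E=9.
Step 9. [col 5: T + E ≡ T (mod 10)] column 5 (T + E ≡ T (mod 10), carry-in 1) doesn't pin T yet; pick T=7 and continue. So T=7.
Step 10. [col 6: A + P ≡ E (mod 10)] from column 6 (A=2, E=9, carry-in 1, digits 0,1,2,3,4,5,7,8,9 already taken and all letters distinct): P must equal 6 ⇒ P=6.

Answer: A=2, B=5, C=0, E=9, F=4, N=8, P=6, R=1, T=7, X=3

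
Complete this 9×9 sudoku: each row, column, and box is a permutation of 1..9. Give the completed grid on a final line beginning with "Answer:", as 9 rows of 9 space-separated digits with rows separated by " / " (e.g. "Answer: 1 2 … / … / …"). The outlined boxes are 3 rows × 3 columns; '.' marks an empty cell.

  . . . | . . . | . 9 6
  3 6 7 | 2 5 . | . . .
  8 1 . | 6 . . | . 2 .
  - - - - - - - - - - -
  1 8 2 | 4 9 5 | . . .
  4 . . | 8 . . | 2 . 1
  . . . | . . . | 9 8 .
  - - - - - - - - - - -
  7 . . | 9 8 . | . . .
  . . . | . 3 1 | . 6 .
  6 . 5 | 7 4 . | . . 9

Step 1. [r6c9∈{3,4,5,7}] r6c9 is the only open cell in row 6 admitting 4, so r6c9=4.
Step 2. [r3c5∈{7}] nothing but 7 survives at r3c5 ⇒ r3c5=7.
Step 3. [r1c7∈{1,3,4,5,7,8}] 7 has one home in row 1: r1c7 ⇒ r1c7=7.
Step 4. [r9c7∈{1,3,8}] 8 has one home in row 9: r9c7. So r9c7=8.
Step 5. [r1c3∈{4}] only 4 remains possible at r1c3 ⇒ r1c3=4.
Step 6. [r5c8∈{3,5,7}] r5c8 is the only open cell in box 6 admitting 5, so r5c8=5.
Step 7. [r5c5∈{6}] only 6 remains possible at r5c5. So r5c5=6.
Step 8. [r9c8∈{1,3}] in row 9, 1 fits only at r9c8 ⇒ r9c8=1.
Step 9. [r9c2∈{2,3}] across row 9, 3 lands solely at r9c2. So r9c2=3.
Step 10. [r2c8∈{4}] r2c8 is down to just 4 ⇒ r2c8=4.
Step 11. [r3c3∈{9}] only 9 remains possible at r3c3. So r3c3=9.
Step 12. [r8c9∈{2,5,7}] 7 has one home in row 8: r8c9 ⇒ r8c9=7.
Step 13. [r7c9∈{2,3,5}] r7c9 is the only open cell in col 9 admitting 2 ⇒ r7c9=2.
Step 14. [r7c7∈{3,4,5}] across row 7, 5 lands solely at r7c7. So r7c7=5.
Step 15. [r3c7∈{3}] r3c7 is down to just 3. So r3c7=3.
Step 16. [r5c2∈{7,9}] 9 has one home in row 5: r5c2, so r5c2=9.
Step 17. [r6c1∈{5}] nothing but 5 survives at r6c1. So r6c1=5.
Step 18. [r6c5∈{1,2}] 2 has one home in col 5: r6c5, so r6c5=2.
Step 19. [r5c3∈{3}] only 3 remains possible at r5c3 ⇒ r5c3=3.
Step 20. [r6c4∈{1,3}] row 6 places 1 nowhere but r6c4 ⇒ r6c4=1.
Step 21. [r6c6∈{3,7}] row 6 places 3 nowhere but r6c6. So r6c6=3.
Step 22. [r1c1∈{2}] r1c1's peers cover all but 2. So r1c1=2.
Step 23. [r4c9∈{3}] only 3 remains possible at r4c9 ⇒ r4c9=3.
Step 24. [r1c6∈{8}] nothing but 8 survives at r1c6. So r1c6=8.
Step 25. [r8c7∈{4}] only 4 remains possible at r8c7, so r8c7=4.
Step 26. [r6c2∈{7}] nothing but 7 survives at r6c2, so r6c2=7.
Step 27. [r2c6∈{9}] r2c6's peers cover all but 9, so r2c6=9.
Step 28. [r7c8∈{3}] r7c8's peers cover all but 3. So r7c8=3.
Step 29. [r3c6∈{4}] nothing but 4 survives at r3c6 ⇒ r3c6=4.
Step 30. [r8c2∈{2}] r8c2 has the single candidate 2, so r8c2=2.
Step 31. [r5c6∈{7}] r5c6's peers cover all but 7, so r5c6=7.
Step 32. [r1c4∈{3}] r1c4 has the single candidate 3, so r1c4=3.
Step 33. [r1c2∈{5}] r1c2 has the single candidate 5, so r1c2=5.
Step 34. [r1c5∈{1}] only 1 remains possible at r1c5 ⇒ r1c5=1.
Step 35. [r8c1∈{9}] only 9 remains possible at r8c1 ⇒ r8c1=9.
Step 36. [r7c2∈{4}] r7c2 is down to just 4. So r7c2=4.
Step 37. [r7c3∈{1}] only 1 remains possible at r7c3. So r7c3=1.
Step 38. [r9c6∈{2}] r9c6 is down to just 2 ⇒ r9c6=2.
Step 39. [r8c3∈{8}] only 8 remains possible at r8c3 ⇒ r8c3=8.
Step 40. [r2c7∈{1}] r2c7's peers cover all but 1, so r2c7=1.
Step 41. [r8c4∈{5}] nothing but 5 survives at r8c4. So r8c4=5.
Step 42. [r4c7∈{6}] r4c7's peers cover all but 6 ⇒ r4c7=6.
Step 43. [r6c3∈{6}] r6c3 is down to just 6. So r6c3=6.
Step 44. [r2c9∈{8}] nothing but 8 survives at r2c9 ⇒ r2c9=8.
Step 45. [r7c6∈{6}] r7c6 is down to just 6. So r7c6=6.
Step 46. [r4c8∈{7}] r4c8 has the single candidate 7 ⇒ r4c8=7.
Step 47. [r3c9∈{5}] r3c9 has the single candidate 5, so r3c9=5.

Answer: 2 5 4 3 1 8 7 9 6 / 3 6 7 2 5 9 1 4 8 / 8 1 9 6 7 4 3 2 5 / 1 8 2 4 9 5 6 7 3 / 4 9 3 8 6 7 2 5 1 / 5 7 6 1 2 3 9 8 4 / 7 4 1 9 8 6 5 3 2 / 9 2 8 5 3 1 4 6 7 / 6 3 5 7 4 2 8 1 9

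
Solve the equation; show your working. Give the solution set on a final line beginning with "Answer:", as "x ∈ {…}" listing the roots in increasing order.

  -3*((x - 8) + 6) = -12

Step 1. [-3*((x - 8) + 6) = -12] LHS = -3·(…); ÷-3 both sides, so div: (x - 8) + 6 = 4.
Step 2. [(x - 8) + 6 = 4] subtract 6: x sits inside (… + 6) ⇒ sub: x - 8 = -2.
Step 3. [x - 8 = -2] -8 is outermost — add 8 both sides ⇒ sub: x = 6.

Answer: x ∈ {6}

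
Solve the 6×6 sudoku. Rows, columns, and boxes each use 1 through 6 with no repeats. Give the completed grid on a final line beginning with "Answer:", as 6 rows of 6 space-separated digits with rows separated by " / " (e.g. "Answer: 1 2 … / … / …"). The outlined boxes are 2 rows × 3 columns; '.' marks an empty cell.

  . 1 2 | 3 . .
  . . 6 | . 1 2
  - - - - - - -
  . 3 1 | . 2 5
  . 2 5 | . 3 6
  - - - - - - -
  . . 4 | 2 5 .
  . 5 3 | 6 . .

Step 1. [r4c1∈{4}] only 4 remains possible at r4c1. So r4c1=4.
Step 2. [r1c6∈{4}] nothing but 4 survives at r1c6 ⇒ r1c6=4.
Step 3. [r6c6∈{1}] r6c6's peers cover all but 1. So r6c6=1.
Step 4. [r1c1∈{5}] r1c1's peers cover all but 5, so r1c1=5.
Step 5. [r5c2∈{6}] only 6 remains possible at r5c2 ⇒ r5c2=6.
Step 6. [r6c5∈{4}] only 4 remains possible at r6c5, so r6c5=4.
Step 7. [r6c1∈{2}] nothing but 2 survives at r6c1, so r6c1=2.
Step 8. [r4c4∈{1}] r4c4's peers cover all but 1. So r4c4=1.
Step 9. [r3c4∈{4}] r3c4 has the single candidate 4, so r3c4=4.
Step 10. [r5c1∈{1}] only 1 remains possible at r5c1. So r5c1=1.
Step 11. [r1c5∈{6}] r1c5 is down to just 6 ⇒ r1c5=6.
Step 12. [r2c1∈{3}] nothing but 3 survives at r2c1. So r2c1=3.
Step 13. [r3c1∈{6}] only 6 remains possible at r3c1, so r3c1=6.
Step 14. [r5c6∈{3}] r5c6 has the single candidate 3. So r5c6=3.
Step 15. [r2c4∈{5}] r2c4 is down to just 5, so r2c4=5.
Step 16. [r2c2∈{4}] r2c2's peers cover all but 4. So r2c2=4.

Answer: 5 1 2 3 6 4 / 3 4 6 5 1 2 / 6 3 1 4 2 5 / 4 2 5 1 3 6 / 1 6 4 2 5 3 / 2 5 3 6 4 1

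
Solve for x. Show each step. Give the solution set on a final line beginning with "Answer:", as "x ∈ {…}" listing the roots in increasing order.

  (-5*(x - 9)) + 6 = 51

Step 1. [(-5*(x - 9)) + 6 = 51] 6 comes off first (subtract 6). So sub: -5*(x - 9) = 45.
Step 2. [-5*(x - 9) = 45] LHS = -5·(…); ÷-5 both sides ⇒ div: x - 9 = -9.
Step 3. [x - 9 = -9] the outer -9 inverts by adding 9, so sub: x = 0.

Answer: x ∈ {0}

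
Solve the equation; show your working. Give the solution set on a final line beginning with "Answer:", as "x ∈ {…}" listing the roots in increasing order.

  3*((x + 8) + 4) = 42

Step 1. [3*((x + 8) + 4) = 42] LHS = 3·(…); ÷3 both sides ⇒ div: (x + 8) + 4 = 14.
Step 2. [(x + 8) + 4 = 14] the outer +4 inverts by subtracting 4, so sub: x + 8 = 10.
Step 3. [x + 8 = 10] subtract 8: x sits inside (… + 8), so sub: x = 2.

Answer: x ∈ {2}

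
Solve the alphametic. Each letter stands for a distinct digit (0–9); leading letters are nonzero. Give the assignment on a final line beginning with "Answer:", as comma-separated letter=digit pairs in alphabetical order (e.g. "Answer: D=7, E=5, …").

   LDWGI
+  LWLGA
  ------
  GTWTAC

Step 1. [col 1: I + A ≡ C (mod 10)] several values work for I in column 1 (I + A ≡ C (mod 10), carry-in 0); try I=4, so I=4.
Step 2. [col 1: I + A ≡ C (mod 10)] C=6 is one option consistent with column 1 (I + A ≡ C (mod 10), carry-in 0) — take it ⇒ C=6.
Step 3. [G] the sum has 6 digits but both addends have 5; that extra leading digit G is the final carry, namely 1 ⇒ G=1.
Step 4. [col 1: I + A ≡ C (mod 10)] in column 1 we have I+A≡C with carry-in 0; given I=4, C=6 and digits 1,4,6 already taken and all letters distinct, that pins A to 2 ⇒ A=2.
Step 5. [col 3: W + L ≡ T (mod 10)] column 3 (W + L ≡ T (mod 10), carry-in 0) doesn't pin W yet; pick W=8 and continue. So W=8.
Step 6. [col 3: W + L ≡ T (mod 10)] no forcing yet in column 3 (carry-in 0); L=7 is free and consistent — try it. So L=7.
Step 7. [col 3: W + L ≡ T (mod 10)] in column 3 we have W+L≡T with carry-in 0; given W=8, L=7 and digits 1,2,4,6,7,8 already taken and all letters distinct, that pins T to 5 ⇒ T=5.
Step 8. [col 4: D + W ≡ W (mod 10)] in column 4 we have D+W≡W with carry-in 1; given W=8 and digits 1,2,4,5,6,7,8 already taken and all letters distinct, that pins D to 9 ⇒ D=9.

Answer: A=2, C=6, D=9, G=1, I=4, L=7, T=5, W=8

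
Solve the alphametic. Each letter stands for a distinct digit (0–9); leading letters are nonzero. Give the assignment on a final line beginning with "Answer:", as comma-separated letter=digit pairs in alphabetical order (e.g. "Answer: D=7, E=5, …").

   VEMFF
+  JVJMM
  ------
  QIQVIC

Step 1. [col 1: F + M ≡ C (mod 10)] several values work for F in column 1 (F + M ≡ C (mod 10), carry-in 0); try F=7. So F=7.
Step 2. [Q] the sum has 6 digits but both addends have 5; that extra leading digit Q is the final carry, namely 1. So Q=1.
Step 3. [col 1: F + M ≡ C (mod 10)] column 1 (F + M ≡ C (mod 10), carry-in 0) doesn't pin C yet; pick C=2 and continue, so C=2.
Step 4. [col 1: F + M ≡ C (mod 10)] column 1 reads F+M+carry(0)=C with F=7, C=2; with digits 1,2,7 already taken and all letters distinct, the only value for M is 5. So M=5.
Step 5. [col 2: F + M ≡ I (mod 10)] from column 2 (F=7, M=5, carry-in 1, digits 1,2,5,7 already taken and all letters distinct): I must equal 3, so I=3.
Step 6. [col 3: M + J ≡ V (mod 10)] several values work for V in column 3 (M + J ≡ V (mod 10), carry-in 1); try V=4. So V=4.
Step 7. [col 3: M + J ≡ V (mod 10)] column 3 reads M+J+carry(1)=V with M=5, V=4; with digits 1,2,3,4,5,7 already taken and all letters distinct, the only value for J is 8, so J=8.
Step 8. [col 4: E + V ≡ Q (mod 10)] column 4 reads E+V+carry(1)=Q with V=4, Q=1; with digits 1,2,3,4,5,7,8 already taken and all letters distinct, the only value for E is 6. So E=6.

Answer: C=2, E=6, F=7, I=3, J=8, M=5, Q=1, V=4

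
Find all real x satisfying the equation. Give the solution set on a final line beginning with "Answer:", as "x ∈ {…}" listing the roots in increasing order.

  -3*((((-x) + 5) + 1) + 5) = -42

Step 1. [-3*((((-x) + 5) + 1) + 5) = -42] leading coefficient -3: divide by -3 ⇒ div: (((-x) + 5) + 1) + 5 = 14.
Step 2. [(((-x) + 5) + 1) + 5 = 14] +5 is outermost — subtract 5 both sides. So sub: ((-x) + 5) + 1 = 9.
Step 3. [((-x) + 5) + 1 = 9] the outer +1 inverts by subtracting 1. So sub: (-x) + 5 = 8.
Step 4. [(-x) + 5 = 8] the outer +5 inverts by subtracting 5 ⇒ sub: -x = 3.
Step 5. [-x = 3] flip signs both sides ⇒ neg: x = -3.

Answer: x ∈ {-3}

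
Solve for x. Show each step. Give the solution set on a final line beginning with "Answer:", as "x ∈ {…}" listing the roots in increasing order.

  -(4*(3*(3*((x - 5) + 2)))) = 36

Step 1. [-(4*(3*(3*((x - 5) + 2)))) = 36] flip signs both sides ⇒ neg: 4*(3*(3*((x - 5) + 2))) = -36.
Step 2. [4*(3*(3*((x - 5) + 2))) = -36] 4·(inner) — divide through by 4 ⇒ div: 3*(3*((x - 5) + 2)) = -9.
Step 3. [3*(3*((x - 5) + 2)) = -9] 3·(inner) — divide through by 3. So div: 3*((x - 5) + 2) = -3.
Step 4. [3*((x - 5) + 2) = -3] LHS = 3·(…); ÷3 both sides, so div: (x - 5) + 2 = -1.
Step 5. [(x - 5) + 2 = -1] 2 comes off first (subtract 2), so sub: x - 5 = -3.
Step 6. [x - 5 = -3] 5 comes off first (add 5) ⇒ sub: x = 2.

Answer: x ∈ {2}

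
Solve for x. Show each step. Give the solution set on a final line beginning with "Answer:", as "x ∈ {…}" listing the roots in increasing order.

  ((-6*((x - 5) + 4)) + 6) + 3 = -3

Step 1. [((-6*((x - 5) + 4)) + 6) + 3 = -3] the outer +3 inverts by subtracting 3. So sub: (-6*((x - 5) + 4)) + 6 = -6.
Step 2. [(-6*((x - 5) + 4)) + 6 = -6] peel the +6: subtract 6 from each side. So sub: -6*((x - 5) + 4) = -12.
Step 3. [-6*((x - 5) + 4) = -12] leading coefficient -6: divide by -6. So div: (x - 5) + 4 = 2.
Step 4. [(x - 5) + 4 = 2] the outer +4 inverts by subtracting 4 ⇒ sub: x - 5 = -2.
Step 5. [x - 5 = -2] 5 comes off first (add 5) ⇒ sub: x = 3.

Answer: x ∈ {3}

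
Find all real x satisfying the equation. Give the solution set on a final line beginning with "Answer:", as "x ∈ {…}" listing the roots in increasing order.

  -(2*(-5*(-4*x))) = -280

Step 1. [-(2*(-5*(-4*x))) = -280] LHS negated; negate both sides ⇒ neg: 2*(-5*(-4*x)) = 280.
Step 2. [2*(-5*(-4*x)) = 280] 2 out front; divide by 2 ⇒ div: -5*(-4*x) = 140.
Step 3. [-5*(-4*x) = 140] -5·(inner) — divide through by -5, so div: -4*x = -28.
Step 4. [-4*x = -28] -4·(inner) — divide through by -4, so div: x = 7.

Answer: x ∈ {7}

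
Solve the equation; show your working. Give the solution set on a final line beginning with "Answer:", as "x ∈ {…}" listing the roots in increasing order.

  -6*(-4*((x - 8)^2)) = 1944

Step 1. [-6*(-4*((x - 8)^2)) = 1944] divide by the outer -6, so div: -4*((x - 8)^2) = -324.
Step 2. [-4*((x - 8)^2) = -324] LHS = -4·(…); ÷-4 both sides, so div: (x - 8)^2 = 81.
Step 3. [(x - 8)^2 = 81] √ both sides: 81 ≥ 0 gives two branches ⇒ sqrt: x - 8 = 9 or -9.
Step 4. [x - 8 = 9 or -9] add 8: x sits inside (… - 8). So sub: x = 17 or -1.

Answer: x ∈ {-1, 17}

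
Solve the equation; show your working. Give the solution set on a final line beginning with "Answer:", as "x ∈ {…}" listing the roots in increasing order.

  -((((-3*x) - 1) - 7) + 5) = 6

Step 1. [-((((-3*x) - 1) - 7) + 5) = 6] LHS negated; negate both sides. So neg: (((-3*x) - 1) - 7) + 5 = -6.
Step 2. [(((-3*x) - 1) - 7) + 5 = -6] 5 comes off first (subtract 5), so sub: ((-3*x) - 1) - 7 = -11.
Step 3. [((-3*x) - 1) - 7 = -11] -7 is outermost — add 7 both sides, so sub: (-3*x) - 1 = -4.
Step 4. [(-3*x) - 1 = -4] -1 is outermost — add 1 both sides, so sub: -3*x = -3.
Step 5. [-3*x = -3] LHS = -3·(…); ÷-3 both sides, so div: x = 1.

Answer: x ∈ {1}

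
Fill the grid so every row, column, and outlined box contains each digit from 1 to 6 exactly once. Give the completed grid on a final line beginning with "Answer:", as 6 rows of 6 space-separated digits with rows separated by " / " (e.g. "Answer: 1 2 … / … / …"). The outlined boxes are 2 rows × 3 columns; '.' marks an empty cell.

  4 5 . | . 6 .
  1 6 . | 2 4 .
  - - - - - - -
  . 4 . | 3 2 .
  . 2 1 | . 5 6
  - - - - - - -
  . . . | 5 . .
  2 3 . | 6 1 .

Step 1. [r6c6∈{4}] r6c6 has the single candidate 4. So r6c6=4.
Step 2. [r5c1∈{6}] only 6 remains possible at r5c1, so r5c1=6.
Step 3. [r2c3∈{3}] r2c3 has the single candidate 3 ⇒ r2c3=3.
Step 4. [r1c6∈{1,3}] across row 1, 3 lands solely at r1c6. So r1c6=3.
Step 5. [r3c1∈{5}] r3c1's peers cover all but 5, so r3c1=5.
Step 6. [r5c2∈{1}] nothing but 1 survives at r5c2 ⇒ r5c2=1.
Step 7. [r3c6∈{1}] nothing but 1 survives at r3c6, so r3c6=1.
Step 8. [r5c5∈{3}] nothing but 3 survives at r5c5. So r5c5=3.
Step 9. [r5c3∈{4}] r5c3 has the single candidate 4, so r5c3=4.
Step 10. [r5c6∈{2}] r5c6 has the single candidate 2. So r5c6=2.
Step 11. [r3c3∈{6}] only 6 remains possible at r3c3 ⇒ r3c3=6.
Step 12. [r6c3∈{5}] r6c3 is down to just 5, so r6c3=5.
Step 13. [r1c3∈{2}] only 2 remains possible at r1c3 ⇒ r1c3=2.
Step 14. [r2c6∈{5}] only 5 remains possible at r2c6 ⇒ r2c6=5.
Step 15. [r1c4∈{1}] r1c4 is down to just 1. So r1c4=1.
Step 16. [r4c1∈{3}] r4c1 is down to just 3 ⇒ r4c1=3.
Step 17. [r4c4∈{4}] only 4 remains possible at r4c4. So r4c4=4.

Answer: 4 5 2 1 6 3 / 1 6 3 2 4 5 / 5 4 6 3 2 1 / 3 2 1 4 5 6 / 6 1 4 5 3 2 / 2 3 5 6 1 4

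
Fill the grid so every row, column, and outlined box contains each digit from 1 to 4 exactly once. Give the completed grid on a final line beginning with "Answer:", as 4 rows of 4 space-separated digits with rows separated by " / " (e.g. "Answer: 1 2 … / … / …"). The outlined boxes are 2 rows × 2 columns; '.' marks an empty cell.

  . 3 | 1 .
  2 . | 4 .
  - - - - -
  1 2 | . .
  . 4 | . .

Step 1. [r3c3∈{3}] r3c3 is down to just 3 ⇒ r3c3=3.
Step 2. [r4c3∈{2}] r4c3 is down to just 2 ⇒ r4c3=2.
Step 3. [r1c4∈{2}] r1c4 has the single candidate 2, so r1c4=2.
Step 4. [r2c4∈{3}] r2c4 has the single candidate 3 ⇒ r2c4=3.
Step 5. [r3c4∈{4}] r3c4 is down to just 4 ⇒ r3c4=4.
Step 6. [r4c4∈{1}] only 1 remains possible at r4c4 ⇒ r4c4=1.
Step 7. [r4c1∈{3}] r4c1's peers cover all but 3 ⇒ r4c1=3.
Step 8. [r2c2∈{1}] r2c2 has the single candidate 1, so r2c2=1.
Step 9. [r1c1∈{4}] r1c1 is down to just 4. So r1c1=4.

Answer: 4 3 1 2 / 2 1 4 3 / 1 2 3 4 / 3 4 2 1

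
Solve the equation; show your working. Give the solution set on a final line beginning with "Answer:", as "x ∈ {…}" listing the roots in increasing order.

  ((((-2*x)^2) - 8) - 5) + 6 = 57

Step 1. [((((-2*x)^2) - 8) - 5) + 6 = 57] the outer +6 inverts by subtracting 6, so sub: (((-2*x)^2) - 8) - 5 = 51.
Step 2. [(((-2*x)^2) - 8) - 5 = 51] -5 is outermost — add 5 both sides. So sub: ((-2*x)^2) - 8 = 56.
Step 3. [((-2*x)^2) - 8 = 56] -8 is outermost — add 8 both sides. So sub: (-2*x)^2 = 64.
Step 4. [(-2*x)^2 = 64] 64 ≥ 0, LHS is (·)² — take ±√, so sqrt: -2*x = 8 or -8.
Step 5. [-2*x = 8 or -8] leading coefficient -2: divide by -2, so div: x = -4 or 4.

Answer: x ∈ {-4, 4}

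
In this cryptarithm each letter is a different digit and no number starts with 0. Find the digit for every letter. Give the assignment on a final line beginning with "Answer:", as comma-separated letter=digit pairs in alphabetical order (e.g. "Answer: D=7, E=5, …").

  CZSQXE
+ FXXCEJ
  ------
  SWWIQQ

Step 1. [col 1: E + J ≡ Q (mod 10)] Q=0 is one option consistent with column 1 (E + J ≡ Q (mod 10), carry-in 0) — take it, so Q=0.
Step 2. [col 1: E + J ≡ Q (mod 10)] no forcing yet in column 1 (carry-in 0); J=9 is free and consistent — try it ⇒ J=9.
Step 3. [col 1: E + J ≡ Q (mod 10)] in column 1 we have E+J≡Q with carry-in 0; given J=9, Q=0 and digits 0,9 already taken and all letters distinct, that pins E to 1 ⇒ E=1.
Step 4. [col 2: X + E ≡ Q (mod 10)] column 2: given E=1, Q=0, carry-in 1, and digits 0,1,9 already taken and all letters distinct, X+E≡Q (mod 10) forces X=8, so X=8.
Step 5. [col 3: Q + C ≡ I (mod 10)] C=2 is one option consistent with column 3 (Q + C ≡ I (mod 10), carry-in 1) — take it ⇒ C=2.
Step 6. [col 3: Q + C ≡ I (mod 10)] in column 3 we have Q+C≡I with carry-in 1; given Q=0, C=2 and digits 0,1,2,8,9 already taken and all letters distinct, that pins I to 3, so I=3.
Step 7. [col 4: S + X ≡ W (mod 10)] no forcing yet in column 4 (carry-in 0); S=7 is free and consistent — try it, so S=7.
Step 8. [col 4: S + X ≡ W (mod 10)] column 4: given S=7, X=8, carry-in 0, and digits 0,1,2,3,7,8,9 already taken and all letters distinct, S+X≡W (mod 10) forces W=5. So W=5.
Step 9. [col 5: Z + X ≡ W (mod 10)] from column 5 (X=8, W=5, carry-in 1, digits 0,1,2,3,5,7,8,9 already taken and all letters distinct): Z must equal 6 ⇒ Z=6.
Step 10. [col 6: C + F ≡ S (mod 10)] column 6: given C=2, S=7, carry-in 1, and digits 0,1,2,3,5,6,7,8,9 already taken and all letters distinct, C+F≡S (mod 10) forces F=4. So F=4.

Answer: C=2, E=1, F=4, I=3, J=9, Q=0, S=7, W=5, X=8, Z=6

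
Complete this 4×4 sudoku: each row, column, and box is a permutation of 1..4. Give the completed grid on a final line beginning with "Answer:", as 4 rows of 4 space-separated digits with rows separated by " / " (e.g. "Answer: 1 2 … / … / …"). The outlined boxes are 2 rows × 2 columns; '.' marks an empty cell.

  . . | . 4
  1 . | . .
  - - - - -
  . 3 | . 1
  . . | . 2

Step 1. [r1c2∈{2}] nothing but 2 survives at r1c2, so r1c2=2.
Step 2. [r4c1∈{4}] r4c1's peers cover all but 4 ⇒ r4c1=4.
Step 3. [r4c3∈{3}] only 3 remains possible at r4c3 ⇒ r4c3=3.
Step 4. [r3c1∈{2}] r3c1 is down to just 2, so r3c1=2.
Step 5. [r1c1∈{3}] r1c1's peers cover all but 3, so r1c1=3.
Step 6. [r3c3∈{4}] r3c3 is down to just 4. So r3c3=4.
Step 7. [r2c4∈{3}] r2c4's peers cover all but 3 ⇒ r2c4=3.
Step 8. [r2c3∈{2}] nothing but 2 survives at r2c3 ⇒ r2c3=2.
Step 9. [r1c3∈{1}] nothing but 1 survives at r1c3 ⇒ r1c3=1.
Step 10. [r4c2∈{1}] nothing but 1 survives at r4c2 ⇒ r4c2=1.
Step 11. [r2c2∈{4}] r2c2's peers cover all but 4, so r2c2=4.

Answer: 3 2 1 4 / 1 4 2 3 / 2 3 4 1 / 4 1 3 2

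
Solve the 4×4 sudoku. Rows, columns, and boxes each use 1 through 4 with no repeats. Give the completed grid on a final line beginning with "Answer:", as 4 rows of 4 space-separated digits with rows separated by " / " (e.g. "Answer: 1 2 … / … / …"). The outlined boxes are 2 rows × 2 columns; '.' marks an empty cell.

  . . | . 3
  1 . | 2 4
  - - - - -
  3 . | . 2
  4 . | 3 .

Step 1. [r3c2∈{1}] nothing but 1 survives at r3c2. So r3c2=1.
Step 2. [r4c2∈{2}] only 2 remains possible at r4c2 ⇒ r4c2=2.
Step 3. [r1c2∈{4}] r1c2 has the single candidate 4. So r1c2=4.
Step 4. [r1c1∈{2}] only 2 remains possible at r1c1. So r1c1=2.
Step 5. [r4c4∈{1}] nothing but 1 survives at r4c4. So r4c4=1.
Step 6. [r3c3∈{4}] nothing but 4 survives at r3c3, so r3c3=4.
Step 7. [r2c2∈{3}] r2c2's peers cover all but 3, so r2c2=3.
Step 8. [r1c3∈{1}] r1c3's peers cover all but 1, so r1c3=1.

Answer: 2 4 1 3 / 1 3 2 4 / 3 1 4 2 / 4 2 3 1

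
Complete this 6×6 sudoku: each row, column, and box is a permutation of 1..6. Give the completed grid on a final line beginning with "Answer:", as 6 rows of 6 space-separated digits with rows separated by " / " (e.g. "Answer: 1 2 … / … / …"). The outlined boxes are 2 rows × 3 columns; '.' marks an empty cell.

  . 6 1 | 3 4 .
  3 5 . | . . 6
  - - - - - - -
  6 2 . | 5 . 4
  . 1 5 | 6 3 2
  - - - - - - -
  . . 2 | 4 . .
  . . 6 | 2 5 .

Step 1. [r3c5∈{1}] only 1 remains possible at r3c5, so r3c5=1.
Step 2. [r5c2∈{3}] only 3 remains possible at r5c2 ⇒ r5c2=3.
Step 3. [r5c6∈{1}] r5c6 is down to just 1, so r5c6=1.
Step 4. [r6c2∈{4}] r6c2 is down to just 4 ⇒ r6c2=4.
Step 5. [r6c6∈{3}] nothing but 3 survives at r6c6 ⇒ r6c6=3.
Step 6. [r2c5∈{2}] only 2 remains possible at r2c5. So r2c5=2.
Step 7. [r6c1∈{1}] only 1 remains possible at r6c1, so r6c1=1.
Step 8. [r1c6∈{5}] r1c6 is down to just 5, so r1c6=5.
Step 9. [r5c5∈{6}] r5c5's peers cover all but 6, so r5c5=6.
Step 10. [r1c1∈{2}] r1c1's peers cover all but 2 ⇒ r1c1=2.
Step 11. [r3c3∈{3}] only 3 remains possible at r3c3. So r3c3=3.
Step 12. [r4c1∈{4}] r4c1 has the single candidate 4, so r4c1=4.
Step 13. [r2c4∈{1}] r2c4 is down to just 1 ⇒ r2c4=1.
Step 14. [r2c3∈{4}] r2c3 has the single candidate 4, so r2c3=4.
Step 15. [r5c1∈{5}] r5c1 has the single candidate 5 ⇒ r5c1=5.

Answer: 2 6 1 3 4 5 / 3 5 4 1 2 6 / 6 2 3 5 1 4 / 4 1 5 6 3 2 / 5 3 2 4 6 1 / 1 4 6 2 5 3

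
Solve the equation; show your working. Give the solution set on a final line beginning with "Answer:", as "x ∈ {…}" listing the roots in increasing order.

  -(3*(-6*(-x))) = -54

Step 1. [-(3*(-6*(-x))) = -54] LHS negated; negate both sides, so neg: 3*(-6*(-x)) = 54.
Step 2. [3*(-6*(-x)) = 54] divide by the outer 3 ⇒ div: -6*(-x) = 18.
Step 3. [-6*(-x) = 18] LHS = -6·(…); ÷-6 both sides, so div: -x = -3.
Step 4. [-x = -3] leading − — multiply by −1, so neg: x = 3.

Answer: x ∈ {3}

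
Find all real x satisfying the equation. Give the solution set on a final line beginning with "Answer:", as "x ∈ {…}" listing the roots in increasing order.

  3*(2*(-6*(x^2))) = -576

Step 1. [3*(2*(-6*(x^2))) = -576] divide by the outer 3, so div: 2*(-6*(x^2)) = -192.
Step 2. [2*(-6*(x^2)) = -192] 2·(inner) — divide through by 2. So div: -6*(x^2) = -96.
Step 3. [-6*(x^2) = -96] -6 out front; divide by -6 ⇒ div: x^2 = 16.
Step 4. [x^2 = 16] √ both sides: 16 ≥ 0 gives two branches. So sqrt: x = 4 or -4.

Answer: x ∈ {-4, 4}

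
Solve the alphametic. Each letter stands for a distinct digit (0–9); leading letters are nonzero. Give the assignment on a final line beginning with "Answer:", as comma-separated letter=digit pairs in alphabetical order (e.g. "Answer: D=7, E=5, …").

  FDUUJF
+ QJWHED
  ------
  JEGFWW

Step 1. [col 1: F + D ≡ W (mod 10)] several values work for F in column 1 (F + D ≡ W (mod 10), carry-in 0); try F=3. So F=3.
Step 2. [col 1: F + D ≡ W (mod 10)] W=1 is one option consistent with column 1 (F + D ≡ W (mod 10), carry-in 0) — take it ⇒ W=1.
Step 3. [col 1: F + D ≡ W (mod 10)] column 1 reads F+D+carry(0)=W with F=3, W=1; with digits 1,3 already taken and all letters distinct, the only value for D is 8, so D=8.
Step 4. [col 2: J + E ≡ W (mod 10)] no forcing yet in column 2 (carry-in 1); E=4 is free and consistent — try it, so E=4.
Step 5. [col 2: J + E ≡ W (mod 10)] from column 2 (E=4, W=1, carry-in 1, digits 1,3,4,8 already taken and all letters distinct): J must equal 6. So J=6.
Step 6. [col 3: U + H ≡ F (mod 10)] column 3 (U + H ≡ F (mod 10), carry-in 1) doesn't pin H yet; pick H=5 and continue ⇒ H=5.
Step 7. [col 3: U + H ≡ F (mod 10)] from column 3 (H=5, F=3, carry-in 1, digits 1,3,4,5,6,8 already taken and all letters distinct): U must equal 7. So U=7.
Step 8. [col 4: U + W ≡ G (mod 10)] in column 4 we have U+W≡G with carry-in 1; given U=7, W=1 and digits 1,3,4,5,6,7,8 already taken and all letters distinct, that pins G to 9 ⇒ G=9.
Step 9. [col 6: F + Q ≡ J (mod 10)] column 6 reads F+Q+carry(1)=J with F=3, J=6; with digits 1,3,4,5,6,7,8,9 already taken and all letters distinct, the only value for Q is 2, so Q=2.

Answer: D=8, E=4, F=3, G=9, H=5, J=6, Q=2, U=7, W=1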